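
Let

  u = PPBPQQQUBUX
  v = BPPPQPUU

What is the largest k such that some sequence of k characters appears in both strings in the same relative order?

Let dp[i][j] be the LCS length of the first i characters of u and the first j characters of v. dp[i][j] = dp[i-1][j-1]+1 when the i-th and j-th characters match, else max(dp[i-1][j], dp[i][j-1]).
    ·  B  P  P  P  Q  P  U  U
 ·  0  0  0  0  0  0  0  0  0
 P  0  0  1  1  1  1  1  1  1
 P  0  0  1  2  2  2  2  2  2
 B  0  1  1  2  2  2  2  2  2
 P  0  1  2  2  3  3  3  3  3
 Q  0  1  2  2  3  4  4  4  4
 Q  0  1  2  2  3  4  4  4  4
 Q  0  1  2  2  3  4  4  4  4
 U  0  1  2  2  3  4  4  5  5
 B  0  1  2  2  3  4  4  5  5
 U  0  1  2  2  3  4  4  5  6
 X  0  1  2  2  3  4  4  5  6
dp[11][8] = 6. One LCS (by backtracking along matches): PPPQUU.

6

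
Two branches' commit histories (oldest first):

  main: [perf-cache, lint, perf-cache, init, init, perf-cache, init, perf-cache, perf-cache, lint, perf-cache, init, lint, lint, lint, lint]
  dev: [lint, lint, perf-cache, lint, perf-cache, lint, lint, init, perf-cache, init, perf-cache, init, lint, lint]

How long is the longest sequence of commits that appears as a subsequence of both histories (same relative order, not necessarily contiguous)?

Pick perf-cache (main #1, dev #3); then lint (main #2, dev #4); then perf-cache (main #3, dev #5); then init (main #5, dev #8); then perf-cache (main #6, dev #9); then init (main #7, dev #10); then perf-cache (main #11, dev #11); then init (main #12, dev #12); then lint (main #15, dev #13); then lint (main #16, dev #14); all 10 commits appear in both, in order. dp[16][14] = 10 confirms this is the maximum.

10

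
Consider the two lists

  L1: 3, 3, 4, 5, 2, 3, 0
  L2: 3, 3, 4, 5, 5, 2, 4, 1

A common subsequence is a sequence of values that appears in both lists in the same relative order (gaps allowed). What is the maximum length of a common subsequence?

5

Taking 3 [1,1], 3 [2,2], 4 [3,3], 5 [4,5], 2 [5,6] gives a common subsequence of length 5. dp[7][8] = 5 confirms this is the maximum.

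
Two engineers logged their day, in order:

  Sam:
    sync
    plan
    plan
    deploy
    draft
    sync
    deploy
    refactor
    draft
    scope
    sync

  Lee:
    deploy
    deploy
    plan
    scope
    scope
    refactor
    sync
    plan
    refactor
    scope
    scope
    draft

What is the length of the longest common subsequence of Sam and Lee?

One common subsequence of length 4: sync (Sam #1, Lee #7) → plan (Sam #3, Lee #8) → refactor (Sam #8, Lee #9) → draft (Sam #9, Lee #12), and the DP table's final entry dp[11][12] is also 4, so no common subsequence is longer.

4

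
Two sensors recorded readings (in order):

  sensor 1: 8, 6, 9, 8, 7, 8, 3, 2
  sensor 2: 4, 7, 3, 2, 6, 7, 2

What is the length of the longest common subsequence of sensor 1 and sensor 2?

Let dp[i][j] be the LCS length of the first i values of sensor 1 and the first j values of sensor 2. dp[i][j] = dp[i-1][j-1]+1 when the i-th and j-th values match, else max(dp[i-1][j], dp[i][j-1]).
    ·  4  7  3  2  6  7  2
 ·  0  0  0  0  0  0  0  0
 8  0  0  0  0  0  0  0  0
 6  0  0  0  0  0  1  1  1
 9  0  0  0  0  0  1  1  1
 8  0  0  0  0  0  1  1  1
 7  0  0  1  1  1  1  2  2
 8  0  0  1  1  1  1  2  2
 3  0  0  1  2  2  2  2  2
 2  0  0  1  2  3  3  3  3
dp[8][7] = 3. One LCS (by backtracking along matches): 6, 7, 2.

3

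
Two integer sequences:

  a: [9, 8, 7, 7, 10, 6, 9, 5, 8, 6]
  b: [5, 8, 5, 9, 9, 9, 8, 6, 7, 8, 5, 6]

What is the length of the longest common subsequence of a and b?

Let dp[i][j] be the LCS length of the first i values of a and the first j values of b. dp[i][j] = dp[i-1][j-1]+1 when the i-th and j-th values match, else max(dp[i-1][j], dp[i][j-1]).
    ·  5  8  5  9  9  9  8  6  7  8  5  6
 ·  0  0  0  0  0  0  0  0  0  0  0  0  0
 9  0  0  0  0  1  1  1  1  1  1  1  1  1
 8  0  0  1  1  1  1  1  2  2  2  2  2  2
 7  0  0  1  1  1  1  1  2  2  3  3  3  3
 7  0  0  1  1  1  1  1  2  2  3  3  3  3
10  0  0  1  1  1  1  1  2  2  3  3  3  3
 6  0  0  1  1  1  1  1  2  3  3  3  3  4
 9  0  0  1  1  2  2  2  2  3  3  3  3  4
 5  0  1  1  2  2  2  2  2  3  3  3  4  4
 8  0  1  2  2  2  2  2  3  3  3  4  4  4
 6  0  1  2  2  2  2  2  3  4  4  4  4  5
dp[10][12] = 5. One LCS (by backtracking along matches): 9, 8, 7, 5, 6.

5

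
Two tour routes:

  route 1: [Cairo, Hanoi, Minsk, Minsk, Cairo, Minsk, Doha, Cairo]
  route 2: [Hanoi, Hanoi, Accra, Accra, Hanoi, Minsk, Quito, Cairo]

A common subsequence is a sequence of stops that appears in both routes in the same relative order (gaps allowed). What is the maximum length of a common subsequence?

3

Pick Hanoi at route 1[2]=route 2[5]; then Minsk at route 1[3]=route 2[6]; then Cairo at route 1[8]=route 2[8]; all 3 stops appear in both, in order. Since dp[8][8] = 3, nothing longer is possible.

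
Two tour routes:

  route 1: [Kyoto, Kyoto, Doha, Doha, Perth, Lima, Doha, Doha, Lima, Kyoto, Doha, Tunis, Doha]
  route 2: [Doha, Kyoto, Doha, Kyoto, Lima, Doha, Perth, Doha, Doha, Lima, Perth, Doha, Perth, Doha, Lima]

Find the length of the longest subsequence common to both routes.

One common subsequence of length 9: Kyoto at route 1[1]=route 2[2], then Kyoto at route 1[2]=route 2[4], then Doha at route 1[4]=route 2[6], then Perth at route 1[5]=route 2[7], then Doha at route 1[7]=route 2[8], then Doha at route 1[8]=route 2[9], then Lima at route 1[9]=route 2[10], then Doha at route 1[11]=route 2[12], then Doha at route 1[13]=route 2[14]. The LCS DP gives dp[13][15] = 9, so this is optimal.

9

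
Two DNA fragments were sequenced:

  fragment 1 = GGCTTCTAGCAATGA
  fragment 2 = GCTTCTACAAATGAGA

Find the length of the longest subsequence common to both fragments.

Pick G [2,1] → C [3,2] → T [4,3] → T [5,4] → C [6,5] → T [7,6] → A [8,7] → C [10,8] → A [11,10] → A [12,11] → T [13,12] → G [14,15] → A [15,16]; all 13 bases appear in both, in order. Since dp[15][16] = 13, nothing longer is possible.

13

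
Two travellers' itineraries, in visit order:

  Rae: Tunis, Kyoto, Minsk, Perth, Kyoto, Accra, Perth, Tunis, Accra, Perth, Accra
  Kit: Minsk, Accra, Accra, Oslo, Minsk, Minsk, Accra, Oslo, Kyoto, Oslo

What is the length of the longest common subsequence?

4

Taking Minsk [3,1], then Accra [6,2], then Accra [9,3], then Accra [11,7] gives a common subsequence of length 4. Since dp[11][10] = 4, nothing longer is possible.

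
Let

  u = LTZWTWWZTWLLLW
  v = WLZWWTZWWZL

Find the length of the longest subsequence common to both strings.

Taking L at u[1]=v[2], Z at u[3]=v[3], W at u[4]=v[5], T at u[5]=v[6], W at u[6]=v[8], W at u[7]=v[9], Z at u[8]=v[10], L at u[13]=v[11] gives a common subsequence of length 8. Since dp[14][11] = 8, nothing longer is possible.

8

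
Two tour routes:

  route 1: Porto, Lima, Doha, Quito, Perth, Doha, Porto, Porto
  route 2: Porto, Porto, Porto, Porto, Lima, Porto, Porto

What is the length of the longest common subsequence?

4

Pick Porto [1,4], Lima [2,5], Porto [7,6], Porto [8,7]; all 4 stops appear in both, in order, and the DP table's final entry dp[8][7] is also 4, so no common subsequence is longer.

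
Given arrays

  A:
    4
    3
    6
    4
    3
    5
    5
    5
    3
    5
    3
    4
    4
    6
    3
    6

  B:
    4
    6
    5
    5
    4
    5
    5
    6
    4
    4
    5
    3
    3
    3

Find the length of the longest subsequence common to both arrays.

9

Pick 4 at A[1]=B[1], then 6 at A[3]=B[2], then 4 at A[4]=B[5], then 5 at A[6]=B[6], then 5 at A[7]=B[7], then 5 at A[8]=B[11], then 3 at A[9]=B[12], then 3 at A[11]=B[13], then 3 at A[15]=B[14]; all 9 values appear in both, in order. Since dp[16][14] = 9, nothing longer is possible.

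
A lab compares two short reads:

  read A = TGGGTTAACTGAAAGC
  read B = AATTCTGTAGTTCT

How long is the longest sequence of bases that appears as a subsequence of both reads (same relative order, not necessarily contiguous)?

Match T at read A[5]=read B[3], T at read A[6]=read B[4], C at read A[9]=read B[5], T at read A[10]=read B[6], G at read A[11]=read B[7], A at read A[14]=read B[9], G at read A[15]=read B[10], C at read A[16]=read B[13] — 8 bases in the same relative order in both. Since dp[16][14] = 8, nothing longer is possible.

8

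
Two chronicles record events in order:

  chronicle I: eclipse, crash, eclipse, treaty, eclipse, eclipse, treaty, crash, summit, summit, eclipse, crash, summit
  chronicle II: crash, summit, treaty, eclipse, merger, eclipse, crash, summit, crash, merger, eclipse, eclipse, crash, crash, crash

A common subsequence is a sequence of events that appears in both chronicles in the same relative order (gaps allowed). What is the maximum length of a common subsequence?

One common subsequence of length 8: crash [2,1] → treaty [4,3] → eclipse [5,4] → eclipse [6,6] → crash [8,7] → summit [9,8] → eclipse [11,12] → crash [12,15], and the DP table's final entry dp[13][15] is also 8, so no common subsequence is longer.

8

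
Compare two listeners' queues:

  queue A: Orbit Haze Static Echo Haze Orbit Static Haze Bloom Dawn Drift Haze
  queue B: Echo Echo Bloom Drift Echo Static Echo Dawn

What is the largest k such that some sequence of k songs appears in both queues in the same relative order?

3

Taking Static at queue A[3]=queue B[6], Echo at queue A[4]=queue B[7], Dawn at queue A[10]=queue B[8] gives a common subsequence of length 3. dp[12][8] = 3 confirms this is the maximum.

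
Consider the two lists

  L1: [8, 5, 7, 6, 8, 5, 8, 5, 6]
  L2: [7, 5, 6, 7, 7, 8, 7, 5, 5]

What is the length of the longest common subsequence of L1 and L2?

Pick 5 at L1[2]=L2[2], 7 at L1[3]=L2[5], 8 at L1[5]=L2[6], 5 at L1[6]=L2[8], 5 at L1[8]=L2[9]; all 5 values appear in both, in order. dp[9][9] = 5 confirms this is the maximum.

5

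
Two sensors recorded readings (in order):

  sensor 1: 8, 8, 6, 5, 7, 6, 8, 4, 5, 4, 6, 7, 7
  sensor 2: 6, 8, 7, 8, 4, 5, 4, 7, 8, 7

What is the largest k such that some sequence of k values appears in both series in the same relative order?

8

Pick 8 [2,2], then 7 [5,3], then 8 [7,4], then 4 [8,5], then 5 [9,6], then 4 [10,7], then 7 [12,8], then 7 [13,10]; all 8 values appear in both, in order. dp[13][10] = 8 confirms this is the maximum.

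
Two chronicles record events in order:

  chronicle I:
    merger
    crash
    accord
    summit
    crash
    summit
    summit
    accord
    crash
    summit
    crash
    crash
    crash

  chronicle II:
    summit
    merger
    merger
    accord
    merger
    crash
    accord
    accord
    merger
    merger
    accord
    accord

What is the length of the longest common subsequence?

Match merger at chronicle I[1]=chronicle II[5], crash at chronicle I[2]=chronicle II[6], accord at chronicle I[3]=chronicle II[11], accord at chronicle I[8]=chronicle II[12] — 4 events in the same relative order in both. Since dp[13][12] = 4, nothing longer is possible.

4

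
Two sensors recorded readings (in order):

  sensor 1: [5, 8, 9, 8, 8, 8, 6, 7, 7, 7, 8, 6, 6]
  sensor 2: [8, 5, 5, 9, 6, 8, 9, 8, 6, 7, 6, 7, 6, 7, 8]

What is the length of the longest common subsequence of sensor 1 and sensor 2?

9

One common subsequence of length 9: 5 at sensor 1[1]=sensor 2[3]; then 8 at sensor 1[2]=sensor 2[6]; then 9 at sensor 1[3]=sensor 2[7]; then 8 at sensor 1[6]=sensor 2[8]; then 6 at sensor 1[7]=sensor 2[9]; then 7 at sensor 1[8]=sensor 2[10]; then 7 at sensor 1[9]=sensor 2[12]; then 7 at sensor 1[10]=sensor 2[14]; then 8 at sensor 1[11]=sensor 2[15]. The LCS DP gives dp[13][15] = 9, so this is optimal.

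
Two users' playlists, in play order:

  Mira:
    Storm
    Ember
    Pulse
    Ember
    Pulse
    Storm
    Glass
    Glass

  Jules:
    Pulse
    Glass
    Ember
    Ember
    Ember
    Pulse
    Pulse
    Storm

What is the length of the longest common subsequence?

4

Match Ember [2,5]; then Pulse [3,6]; then Pulse [5,7]; then Storm [6,8] — 4 songs in the same relative order in both. Since dp[8][8] = 4, nothing longer is possible.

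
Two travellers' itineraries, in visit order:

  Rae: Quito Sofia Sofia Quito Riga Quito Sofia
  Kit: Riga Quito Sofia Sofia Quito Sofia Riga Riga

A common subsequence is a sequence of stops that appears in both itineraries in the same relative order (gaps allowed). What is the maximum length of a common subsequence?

5

One common subsequence of length 5: Quito at Rae[1]=Kit[2], then Sofia at Rae[2]=Kit[3], then Sofia at Rae[3]=Kit[4], then Quito at Rae[4]=Kit[5], then Riga at Rae[5]=Kit[8]. dp[7][8] = 5 confirms this is the maximum.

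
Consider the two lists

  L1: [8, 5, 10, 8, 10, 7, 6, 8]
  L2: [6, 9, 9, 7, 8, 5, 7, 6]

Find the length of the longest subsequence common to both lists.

Pick 8 (L1 #1, L2 #5), 5 (L1 #2, L2 #6), 7 (L1 #6, L2 #7), 6 (L1 #7, L2 #8); all 4 values appear in both, in order. The LCS DP gives dp[8][8] = 4, so this is optimal.

4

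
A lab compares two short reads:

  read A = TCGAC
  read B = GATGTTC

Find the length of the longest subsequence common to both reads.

3

One common subsequence of length 3: T (read A #1, read B #3) → G (read A #3, read B #4) → C (read A #5, read B #7), and the DP table's final entry dp[5][7] is also 3, so no common subsequence is longer.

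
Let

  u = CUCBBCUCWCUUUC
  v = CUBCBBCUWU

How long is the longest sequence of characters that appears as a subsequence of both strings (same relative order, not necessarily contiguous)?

One common subsequence of length 9: C (u #1, v #1), then U (u #2, v #2), then C (u #3, v #4), then B (u #4, v #5), then B (u #5, v #6), then C (u #6, v #7), then U (u #7, v #8), then W (u #9, v #9), then U (u #13, v #10). Since dp[14][10] = 9, nothing longer is possible.

9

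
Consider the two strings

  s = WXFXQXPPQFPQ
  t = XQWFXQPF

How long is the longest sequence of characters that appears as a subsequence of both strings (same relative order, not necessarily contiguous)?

Let dp[i][j] be the LCS length of the first i characters of s and the first j characters of t. dp[i][j] = dp[i-1][j-1]+1 when the i-th and j-th characters match, else max(dp[i-1][j], dp[i][j-1]).
    ·  X  Q  W  F  X  Q  P  F
 ·  0  0  0  0  0  0  0  0  0
 W  0  0  0  1  1  1  1  1  1
 X  0  1  1  1  1  2  2  2  2
 F  0  1  1  1  2  2  2  2  3
 X  0  1  1  1  2  3  3  3  3
 Q  0  1  2  2  2  3  4  4  4
 X  0  1  2  2  2  3  4  4  4
 P  0  1  2  2  2  3  4  5  5
 P  0  1  2  2  2  3  4  5  5
 Q  0  1  2  2  2  3  4  5  5
 F  0  1  2  2  3  3  4  5  6
 P  0  1  2  2  3  3  4  5  6
 Q  0  1  2  2  3  3  4  5  6
dp[12][8] = 6. One LCS (by backtracking along matches): WFXQPF.

6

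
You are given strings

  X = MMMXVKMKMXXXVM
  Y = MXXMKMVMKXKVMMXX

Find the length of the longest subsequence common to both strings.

9

Taking M [1,4]; then M [2,6]; then M [3,8]; then X [4,10]; then V [5,12]; then M [7,13]; then M [9,14]; then X [11,15]; then X [12,16] gives a common subsequence of length 9, and the DP table's final entry dp[14][16] is also 9, so no common subsequence is longer.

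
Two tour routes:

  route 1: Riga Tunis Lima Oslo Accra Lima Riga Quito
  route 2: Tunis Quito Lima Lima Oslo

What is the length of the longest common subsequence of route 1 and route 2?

Taking Tunis [2,1]; then Lima [3,4]; then Oslo [4,5] gives a common subsequence of length 3, and the DP table's final entry dp[8][5] is also 3, so no common subsequence is longer.

3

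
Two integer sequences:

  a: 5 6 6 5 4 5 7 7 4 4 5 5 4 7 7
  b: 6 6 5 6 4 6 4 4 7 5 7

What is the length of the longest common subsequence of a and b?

8

One common subsequence of length 8: 6 at a[2]=b[1], 6 at a[3]=b[2], 5 at a[4]=b[3], 4 at a[5]=b[5], 4 at a[9]=b[7], 4 at a[10]=b[8], 5 at a[12]=b[10], 7 at a[15]=b[11]. The LCS DP gives dp[15][11] = 8, so this is optimal.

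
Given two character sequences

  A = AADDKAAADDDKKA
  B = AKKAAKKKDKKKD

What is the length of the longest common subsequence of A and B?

7

One common subsequence of length 7: A (A #1, B #1) → K (A #5, B #3) → A (A #6, B #4) → A (A #7, B #5) → D (A #9, B #9) → K (A #12, B #11) → K (A #13, B #12). The LCS DP gives dp[14][13] = 7, so this is optimal.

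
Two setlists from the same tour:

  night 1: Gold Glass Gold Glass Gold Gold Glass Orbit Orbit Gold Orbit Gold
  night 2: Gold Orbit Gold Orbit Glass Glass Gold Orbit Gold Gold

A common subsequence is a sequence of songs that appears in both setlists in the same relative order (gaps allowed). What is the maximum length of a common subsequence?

7

Pick Gold (night 1 #1, night 2 #3); then Glass (night 1 #2, night 2 #5); then Glass (night 1 #4, night 2 #6); then Gold (night 1 #6, night 2 #7); then Orbit (night 1 #9, night 2 #8); then Gold (night 1 #10, night 2 #9); then Gold (night 1 #12, night 2 #10); all 7 songs appear in both, in order. Since dp[12][10] = 7, nothing longer is possible.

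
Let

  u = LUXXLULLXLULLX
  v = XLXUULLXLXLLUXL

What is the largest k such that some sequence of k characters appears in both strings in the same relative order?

One common subsequence of length 10: L [1,2] → U [2,4] → U [6,5] → L [7,6] → L [8,7] → X [9,8] → L [10,9] → L [12,11] → L [13,12] → X [14,14]. dp[14][15] = 10 confirms this is the maximum.

10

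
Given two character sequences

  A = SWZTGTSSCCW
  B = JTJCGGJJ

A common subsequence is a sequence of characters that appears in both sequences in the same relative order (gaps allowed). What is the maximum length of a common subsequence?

Pick T (A #4, B #2); then G (A #5, B #6); all 2 characters appear in both, in order. The LCS DP gives dp[11][8] = 2, so this is optimal.

2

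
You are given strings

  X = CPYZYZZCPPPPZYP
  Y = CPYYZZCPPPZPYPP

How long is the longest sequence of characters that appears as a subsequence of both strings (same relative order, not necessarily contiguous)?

Pick C (X #1, Y #1), P (X #2, Y #2), Y (X #3, Y #3), Y (X #5, Y #4), Z (X #6, Y #5), Z (X #7, Y #6), C (X #8, Y #7), P (X #9, Y #8), P (X #10, Y #9), P (X #11, Y #10), P (X #12, Y #12), Y (X #14, Y #13), P (X #15, Y #15); all 13 characters appear in both, in order. The LCS DP gives dp[15][15] = 13, so this is optimal.

13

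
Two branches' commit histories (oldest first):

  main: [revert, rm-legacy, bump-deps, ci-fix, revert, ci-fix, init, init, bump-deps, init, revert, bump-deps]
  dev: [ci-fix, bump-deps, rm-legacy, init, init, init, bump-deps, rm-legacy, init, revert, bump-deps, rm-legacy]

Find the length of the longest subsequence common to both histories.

Taking rm-legacy at main[2]=dev[3]; then init at main[7]=dev[5]; then init at main[8]=dev[6]; then bump-deps at main[9]=dev[7]; then init at main[10]=dev[9]; then revert at main[11]=dev[10]; then bump-deps at main[12]=dev[11] gives a common subsequence of length 7. dp[12][12] = 7 confirms this is the maximum.

7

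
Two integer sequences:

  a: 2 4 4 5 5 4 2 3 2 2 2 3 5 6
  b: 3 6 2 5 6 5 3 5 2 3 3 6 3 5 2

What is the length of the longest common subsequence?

Match 2 (a #1, b #3) → 5 (a #4, b #6) → 5 (a #5, b #8) → 2 (a #7, b #9) → 3 (a #8, b #11) → 3 (a #12, b #13) → 5 (a #13, b #14) — 7 values in the same relative order in both. dp[14][15] = 7 confirms this is the maximum.

7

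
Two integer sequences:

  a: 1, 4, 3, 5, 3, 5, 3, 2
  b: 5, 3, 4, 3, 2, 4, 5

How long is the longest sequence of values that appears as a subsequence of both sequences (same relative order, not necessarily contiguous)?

4

Taking 5 [4,1], 3 [5,2], 3 [7,4], 2 [8,5] gives a common subsequence of length 4, and the DP table's final entry dp[8][7] is also 4, so no common subsequence is longer.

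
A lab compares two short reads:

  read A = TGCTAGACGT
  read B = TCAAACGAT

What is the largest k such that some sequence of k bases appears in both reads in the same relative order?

7

Pick T at read A[1]=read B[1]; then C at read A[3]=read B[2]; then A at read A[5]=read B[4]; then A at read A[7]=read B[5]; then C at read A[8]=read B[6]; then G at read A[9]=read B[7]; then T at read A[10]=read B[9]; all 7 bases appear in both, in order, and the DP table's final entry dp[10][9] is also 7, so no common subsequence is longer.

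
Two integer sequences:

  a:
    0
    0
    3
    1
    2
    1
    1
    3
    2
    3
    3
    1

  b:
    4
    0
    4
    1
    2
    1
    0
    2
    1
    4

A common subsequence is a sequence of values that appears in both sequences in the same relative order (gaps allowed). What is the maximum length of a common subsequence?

6

Pick 0 at a[1]=b[2]; then 1 at a[4]=b[4]; then 2 at a[5]=b[5]; then 1 at a[6]=b[6]; then 2 at a[9]=b[8]; then 1 at a[12]=b[9]; all 6 values appear in both, in order, and the DP table's final entry dp[12][10] is also 6, so no common subsequence is longer.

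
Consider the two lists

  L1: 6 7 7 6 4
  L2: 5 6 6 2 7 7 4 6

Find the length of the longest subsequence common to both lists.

Pick 6 (L1 #1, L2 #3), 7 (L1 #2, L2 #5), 7 (L1 #3, L2 #6), 6 (L1 #4, L2 #8); all 4 values appear in both, in order. The LCS DP gives dp[5][8] = 4, so this is optimal.

4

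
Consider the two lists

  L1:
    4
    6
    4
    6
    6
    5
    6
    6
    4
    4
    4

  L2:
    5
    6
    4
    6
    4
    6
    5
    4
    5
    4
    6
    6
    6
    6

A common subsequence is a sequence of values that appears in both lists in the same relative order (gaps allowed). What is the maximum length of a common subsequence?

7

One common subsequence of length 7: 4 (L1 #1, L2 #5), 6 (L1 #2, L2 #6), 4 (L1 #3, L2 #10), 6 (L1 #4, L2 #11), 6 (L1 #5, L2 #12), 6 (L1 #7, L2 #13), 6 (L1 #8, L2 #14), and the DP table's final entry dp[11][14] is also 7, so no common subsequence is longer.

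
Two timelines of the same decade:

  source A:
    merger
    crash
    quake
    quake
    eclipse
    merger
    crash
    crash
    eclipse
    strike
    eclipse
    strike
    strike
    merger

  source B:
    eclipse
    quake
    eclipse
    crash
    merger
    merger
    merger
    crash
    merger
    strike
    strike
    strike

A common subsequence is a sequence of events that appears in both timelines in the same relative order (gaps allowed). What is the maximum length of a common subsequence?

Match quake (source A #4, source B #2), then eclipse (source A #5, source B #3), then merger (source A #6, source B #7), then crash (source A #7, source B #8), then strike (source A #10, source B #10), then strike (source A #12, source B #11), then strike (source A #13, source B #12) — 7 events in the same relative order in both. Since dp[14][12] = 7, nothing longer is possible.

7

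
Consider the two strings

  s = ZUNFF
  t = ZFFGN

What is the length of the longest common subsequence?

3

Taking Z at s[1]=t[1]; then F at s[4]=t[2]; then F at s[5]=t[3] gives a common subsequence of length 3, and the DP table's final entry dp[5][5] is also 3, so no common subsequence is longer.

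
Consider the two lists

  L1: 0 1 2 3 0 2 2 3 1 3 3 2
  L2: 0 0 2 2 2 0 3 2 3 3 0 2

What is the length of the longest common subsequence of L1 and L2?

Match 0 at L1[1]=L2[2], then 2 at L1[3]=L2[3], then 2 at L1[6]=L2[4], then 2 at L1[7]=L2[5], then 3 at L1[8]=L2[7], then 3 at L1[10]=L2[9], then 3 at L1[11]=L2[10], then 2 at L1[12]=L2[12] — 8 values in the same relative order in both. The LCS DP gives dp[12][12] = 8, so this is optimal.

8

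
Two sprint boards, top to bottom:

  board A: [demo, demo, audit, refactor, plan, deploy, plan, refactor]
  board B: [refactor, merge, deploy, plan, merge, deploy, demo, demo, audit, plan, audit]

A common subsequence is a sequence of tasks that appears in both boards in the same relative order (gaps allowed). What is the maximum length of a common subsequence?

4

Pick demo [1,7], demo [2,8], audit [3,9], plan [5,10]; all 4 tasks appear in both, in order, and the DP table's final entry dp[8][11] is also 4, so no common subsequence is longer.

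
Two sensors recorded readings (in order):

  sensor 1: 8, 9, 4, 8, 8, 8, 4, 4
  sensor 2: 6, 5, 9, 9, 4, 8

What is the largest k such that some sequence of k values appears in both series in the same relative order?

Let dp[i][j] be the LCS length of the first i values of sensor 1 and the first j values of sensor 2. dp[i][j] = dp[i-1][j-1]+1 when the i-th and j-th values match, else max(dp[i-1][j], dp[i][j-1]).
    ·  6  5  9  9  4  8
 ·  0  0  0  0  0  0  0
 8  0  0  0  0  0  0  1
 9  0  0  0  1  1  1  1
 4  0  0  0  1  1  2  2
 8  0  0  0  1  1  2  3
 8  0  0  0  1  1  2  3
 8  0  0  0  1  1  2  3
 4  0  0  0  1  1  2  3
 4  0  0  0  1  1  2  3
dp[8][6] = 3. One LCS (by backtracking along matches): 9, 4, 8.

3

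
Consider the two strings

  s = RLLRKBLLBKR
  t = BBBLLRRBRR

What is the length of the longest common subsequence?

Pick L (s #2, t #4), L (s #3, t #5), R (s #4, t #7), B (s #6, t #8), R (s #11, t #10); all 5 characters appear in both, in order. Since dp[11][10] = 5, nothing longer is possible.

5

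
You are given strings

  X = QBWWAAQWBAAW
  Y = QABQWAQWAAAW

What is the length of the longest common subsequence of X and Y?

9

Match Q at X[1]=Y[1], then B at X[2]=Y[3], then W at X[4]=Y[5], then A at X[6]=Y[6], then Q at X[7]=Y[7], then W at X[8]=Y[8], then A at X[10]=Y[10], then A at X[11]=Y[11], then W at X[12]=Y[12] — 9 characters in the same relative order in both. Since dp[12][12] = 9, nothing longer is possible.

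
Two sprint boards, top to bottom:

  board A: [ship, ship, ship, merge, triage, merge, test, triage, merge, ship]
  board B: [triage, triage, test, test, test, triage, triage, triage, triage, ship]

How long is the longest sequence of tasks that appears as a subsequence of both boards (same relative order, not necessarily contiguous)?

Pick triage [5,2], then test [7,5], then triage [8,9], then ship [10,10]; all 4 tasks appear in both, in order. dp[10][10] = 4 confirms this is the maximum.

4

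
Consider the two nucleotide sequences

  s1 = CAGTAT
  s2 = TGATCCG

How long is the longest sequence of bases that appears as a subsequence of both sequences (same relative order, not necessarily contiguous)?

3

Match G [3,2]; then A [5,3]; then T [6,4] — 3 bases in the same relative order in both. Since dp[6][7] = 3, nothing longer is possible.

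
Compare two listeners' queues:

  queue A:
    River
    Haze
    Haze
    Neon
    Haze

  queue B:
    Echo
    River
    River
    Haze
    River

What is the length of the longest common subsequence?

2

Match River (queue A #1, queue B #3), Haze (queue A #2, queue B #4) — 2 songs in the same relative order in both, and the DP table's final entry dp[5][5] is also 2, so no common subsequence is longer.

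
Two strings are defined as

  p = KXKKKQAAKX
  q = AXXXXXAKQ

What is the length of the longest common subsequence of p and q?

3

Let dp[i][j] be the LCS length of the first i characters of p and the first j characters of q. dp[i][j] = dp[i-1][j-1]+1 when the i-th and j-th characters match, else max(dp[i-1][j], dp[i][j-1]).
    ·  A  X  X  X  X  X  A  K  Q
 ·  0  0  0  0  0  0  0  0  0  0
 K  0  0  0  0  0  0  0  0  1  1
 X  0  0  1  1  1  1  1  1  1  1
 K  0  0  1  1  1  1  1  1  2  2
 K  0  0  1  1  1  1  1  1  2  2
 K  0  0  1  1  1  1  1  1  2  2
 Q  0  0  1  1  1  1  1  1  2  3
 A  0  1  1  1  1  1  1  2  2  3
 A  0  1  1  1  1  1  1  2  2  3
 K  0  1  1  1  1  1  1  2  3  3
 X  0  1  2  2  2  2  2  2  3  3
dp[10][9] = 3. One LCS (by backtracking along matches): XKQ.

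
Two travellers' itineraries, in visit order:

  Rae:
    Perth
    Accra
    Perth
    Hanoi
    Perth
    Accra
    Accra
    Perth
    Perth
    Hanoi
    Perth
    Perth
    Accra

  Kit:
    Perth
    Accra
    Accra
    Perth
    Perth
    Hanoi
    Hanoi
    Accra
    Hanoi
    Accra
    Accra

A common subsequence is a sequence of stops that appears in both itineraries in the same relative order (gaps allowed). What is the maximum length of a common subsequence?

7

One common subsequence of length 7: Perth (Rae #1, Kit #1), Accra (Rae #2, Kit #3), Perth (Rae #3, Kit #5), Hanoi (Rae #4, Kit #7), Accra (Rae #6, Kit #8), Accra (Rae #7, Kit #10), Accra (Rae #13, Kit #11). The LCS DP gives dp[13][11] = 7, so this is optimal.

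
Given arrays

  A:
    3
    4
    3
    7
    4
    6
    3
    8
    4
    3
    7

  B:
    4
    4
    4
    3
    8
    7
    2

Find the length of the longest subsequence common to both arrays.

Taking 4 (A #2, B #2), then 4 (A #5, B #3), then 3 (A #7, B #4), then 8 (A #8, B #5), then 7 (A #11, B #6) gives a common subsequence of length 5. Since dp[11][7] = 5, nothing longer is possible.

5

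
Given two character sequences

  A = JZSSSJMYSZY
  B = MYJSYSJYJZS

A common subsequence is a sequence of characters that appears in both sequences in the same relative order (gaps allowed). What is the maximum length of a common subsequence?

Match J [1,3], S [3,4], S [5,6], J [6,7], Y [8,8], S [9,11] — 6 characters in the same relative order in both. The LCS DP gives dp[11][11] = 6, so this is optimal.

6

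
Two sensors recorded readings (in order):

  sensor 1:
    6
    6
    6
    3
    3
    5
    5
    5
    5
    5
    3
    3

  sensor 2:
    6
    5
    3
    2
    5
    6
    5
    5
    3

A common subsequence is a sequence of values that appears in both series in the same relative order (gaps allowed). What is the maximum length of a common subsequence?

6

Match 6 [1,1]; then 3 [4,3]; then 5 [6,5]; then 5 [9,7]; then 5 [10,8]; then 3 [12,9] — 6 values in the same relative order in both, and the DP table's final entry dp[12][9] is also 6, so no common subsequence is longer.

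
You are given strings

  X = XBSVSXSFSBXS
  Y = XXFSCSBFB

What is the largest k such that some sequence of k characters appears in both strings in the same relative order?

5

Pick X (X #1, Y #2), then S (X #3, Y #4), then S (X #5, Y #6), then F (X #8, Y #8), then B (X #10, Y #9); all 5 characters appear in both, in order. Since dp[12][9] = 5, nothing longer is possible.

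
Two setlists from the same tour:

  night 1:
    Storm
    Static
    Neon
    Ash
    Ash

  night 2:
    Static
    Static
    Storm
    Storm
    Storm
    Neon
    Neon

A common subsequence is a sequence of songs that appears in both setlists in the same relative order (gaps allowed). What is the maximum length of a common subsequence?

One common subsequence of length 2: Storm at night 1[1]=night 2[5]; then Neon at night 1[3]=night 2[7]. Since dp[5][7] = 2, nothing longer is possible.

2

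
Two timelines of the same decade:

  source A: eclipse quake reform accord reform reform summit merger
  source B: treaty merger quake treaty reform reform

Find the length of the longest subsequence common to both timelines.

3

Pick quake at source A[2]=source B[3] → reform at source A[5]=source B[5] → reform at source A[6]=source B[6]; all 3 events appear in both, in order. Since dp[8][6] = 3, nothing longer is possible.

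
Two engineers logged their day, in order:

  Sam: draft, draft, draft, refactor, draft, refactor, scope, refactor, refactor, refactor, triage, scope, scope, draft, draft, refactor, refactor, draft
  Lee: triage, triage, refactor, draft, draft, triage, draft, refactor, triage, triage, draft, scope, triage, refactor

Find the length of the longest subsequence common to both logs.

8

One common subsequence of length 8: draft (Sam #1, Lee #4), then draft (Sam #2, Lee #5), then draft (Sam #3, Lee #7), then refactor (Sam #4, Lee #8), then draft (Sam #5, Lee #11), then scope (Sam #7, Lee #12), then triage (Sam #11, Lee #13), then refactor (Sam #17, Lee #14), and the DP table's final entry dp[18][14] is also 8, so no common subsequence is longer.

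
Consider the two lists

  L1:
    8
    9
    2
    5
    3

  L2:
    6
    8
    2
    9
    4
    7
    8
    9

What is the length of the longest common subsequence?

2

Taking 8 [1,7]; then 9 [2,8] gives a common subsequence of length 2, and the DP table's final entry dp[5][8] is also 2, so no common subsequence is longer.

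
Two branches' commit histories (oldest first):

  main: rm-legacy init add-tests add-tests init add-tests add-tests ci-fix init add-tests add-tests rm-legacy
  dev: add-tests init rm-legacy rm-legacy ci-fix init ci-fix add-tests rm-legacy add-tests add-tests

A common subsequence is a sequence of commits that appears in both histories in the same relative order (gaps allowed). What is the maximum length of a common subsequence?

Match add-tests [4,1], then init [5,2], then ci-fix [8,5], then init [9,6], then add-tests [10,10], then add-tests [11,11] — 6 commits in the same relative order in both. dp[12][11] = 6 confirms this is the maximum.

6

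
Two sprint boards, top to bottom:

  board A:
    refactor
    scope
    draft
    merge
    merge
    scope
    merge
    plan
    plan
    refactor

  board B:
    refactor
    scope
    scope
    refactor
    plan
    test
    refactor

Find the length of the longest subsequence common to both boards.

5

Pick refactor (board A #1, board B #1), scope (board A #2, board B #2), scope (board A #6, board B #3), plan (board A #8, board B #5), refactor (board A #10, board B #7); all 5 tasks appear in both, in order. Since dp[10][7] = 5, nothing longer is possible.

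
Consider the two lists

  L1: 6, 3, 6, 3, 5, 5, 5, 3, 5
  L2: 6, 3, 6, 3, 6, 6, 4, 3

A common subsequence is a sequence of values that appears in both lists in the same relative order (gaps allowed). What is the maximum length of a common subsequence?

Taking 6 (L1 #1, L2 #1); then 3 (L1 #2, L2 #2); then 6 (L1 #3, L2 #3); then 3 (L1 #4, L2 #4); then 3 (L1 #8, L2 #8) gives a common subsequence of length 5. dp[9][8] = 5 confirms this is the maximum.

5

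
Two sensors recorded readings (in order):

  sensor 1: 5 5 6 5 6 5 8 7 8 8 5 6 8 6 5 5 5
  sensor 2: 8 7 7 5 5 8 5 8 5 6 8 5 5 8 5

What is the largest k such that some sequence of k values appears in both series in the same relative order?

Pick 5 at sensor 1[1]=sensor 2[4], then 5 at sensor 1[2]=sensor 2[5], then 5 at sensor 1[6]=sensor 2[7], then 8 at sensor 1[10]=sensor 2[8], then 5 at sensor 1[11]=sensor 2[9], then 6 at sensor 1[12]=sensor 2[10], then 8 at sensor 1[13]=sensor 2[11], then 5 at sensor 1[15]=sensor 2[12], then 5 at sensor 1[16]=sensor 2[13], then 5 at sensor 1[17]=sensor 2[15]; all 10 values appear in both, in order. Since dp[17][15] = 10, nothing longer is possible.

10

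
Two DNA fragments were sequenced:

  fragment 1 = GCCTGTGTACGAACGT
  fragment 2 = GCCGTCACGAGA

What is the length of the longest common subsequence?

Pick G [1,1], C [2,2], C [3,3], G [5,4], T [6,5], A [9,7], C [10,8], G [11,9], A [12,10], A [13,12]; all 10 bases appear in both, in order. The LCS DP gives dp[16][12] = 10, so this is optimal.

10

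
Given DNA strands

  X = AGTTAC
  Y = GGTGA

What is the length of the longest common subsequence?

3

Let dp[i][j] be the LCS length of the first i bases of X and the first j bases of Y. dp[i][j] = dp[i-1][j-1]+1 when the i-th and j-th bases match, else max(dp[i-1][j], dp[i][j-1]).
    ·  G  G  T  G  A
 ·  0  0  0  0  0  0
 A  0  0  0  0  0  1
 G  0  1  1  1  1  1
 T  0  1  1  2  2  2
 T  0  1  1  2  2  2
 A  0  1  1  2  2  3
 C  0  1  1  2  2  3
dp[6][5] = 3. One LCS (by backtracking along matches): GTA.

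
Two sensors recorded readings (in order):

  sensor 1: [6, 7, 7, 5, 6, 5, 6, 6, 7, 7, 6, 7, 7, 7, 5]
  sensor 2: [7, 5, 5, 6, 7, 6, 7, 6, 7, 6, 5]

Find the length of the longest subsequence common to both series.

9

One common subsequence of length 9: 7 [3,1], 5 [4,2], 5 [6,3], 6 [7,4], 6 [8,6], 7 [9,7], 7 [10,9], 6 [11,10], 5 [15,11]. dp[15][11] = 9 confirms this is the maximum.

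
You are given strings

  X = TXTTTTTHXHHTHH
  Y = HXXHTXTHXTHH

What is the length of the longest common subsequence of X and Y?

8

Match T at X[1]=Y[5], then X at X[2]=Y[6], then T at X[7]=Y[7], then H at X[8]=Y[8], then X at X[9]=Y[9], then T at X[12]=Y[10], then H at X[13]=Y[11], then H at X[14]=Y[12] — 8 characters in the same relative order in both. dp[14][12] = 8 confirms this is the maximum.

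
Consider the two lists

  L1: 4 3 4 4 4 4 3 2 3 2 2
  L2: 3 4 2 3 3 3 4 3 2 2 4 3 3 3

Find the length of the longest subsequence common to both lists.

One common subsequence of length 6: 4 at L1[1]=L2[2], then 3 at L1[2]=L2[6], then 4 at L1[3]=L2[7], then 4 at L1[4]=L2[11], then 3 at L1[7]=L2[13], then 3 at L1[9]=L2[14]. Since dp[11][14] = 6, nothing longer is possible.

6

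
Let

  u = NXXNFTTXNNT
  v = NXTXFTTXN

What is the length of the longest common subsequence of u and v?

8

One common subsequence of length 8: N at u[1]=v[1]; then X at u[2]=v[2]; then X at u[3]=v[4]; then F at u[5]=v[5]; then T at u[6]=v[6]; then T at u[7]=v[7]; then X at u[8]=v[8]; then N at u[10]=v[9]. dp[11][9] = 8 confirms this is the maximum.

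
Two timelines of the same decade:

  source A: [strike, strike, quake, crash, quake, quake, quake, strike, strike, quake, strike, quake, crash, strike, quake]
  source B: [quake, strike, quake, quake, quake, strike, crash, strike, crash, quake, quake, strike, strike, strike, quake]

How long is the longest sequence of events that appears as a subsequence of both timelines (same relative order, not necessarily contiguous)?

Match strike at source A[2]=source B[2], then quake at source A[5]=source B[3], then quake at source A[6]=source B[4], then quake at source A[7]=source B[5], then strike at source A[8]=source B[6], then strike at source A[9]=source B[8], then quake at source A[10]=source B[11], then strike at source A[11]=source B[13], then strike at source A[14]=source B[14], then quake at source A[15]=source B[15] — 10 events in the same relative order in both. Since dp[15][15] = 10, nothing longer is possible.

10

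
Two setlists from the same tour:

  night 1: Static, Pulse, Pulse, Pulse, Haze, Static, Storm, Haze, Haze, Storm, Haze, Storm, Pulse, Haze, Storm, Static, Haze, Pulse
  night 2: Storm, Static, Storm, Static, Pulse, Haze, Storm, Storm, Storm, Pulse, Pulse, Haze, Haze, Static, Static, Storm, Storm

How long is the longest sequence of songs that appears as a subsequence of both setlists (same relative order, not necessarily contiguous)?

9

Pick Static [1,4]; then Pulse [4,5]; then Haze [5,6]; then Storm [7,7]; then Storm [10,8]; then Storm [12,9]; then Pulse [13,11]; then Haze [14,13]; then Storm [15,17]; all 9 songs appear in both, in order, and the DP table's final entry dp[18][17] is also 9, so no common subsequence is longer.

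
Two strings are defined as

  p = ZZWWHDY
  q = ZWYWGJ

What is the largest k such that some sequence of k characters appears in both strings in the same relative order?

3

One common subsequence of length 3: Z at p[2]=q[1]; then W at p[3]=q[2]; then W at p[4]=q[4], and the DP table's final entry dp[7][6] is also 3, so no common subsequence is longer.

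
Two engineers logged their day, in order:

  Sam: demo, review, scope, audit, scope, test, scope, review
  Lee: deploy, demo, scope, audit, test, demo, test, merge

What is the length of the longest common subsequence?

4

Match demo (Sam #1, Lee #2), then scope (Sam #3, Lee #3), then audit (Sam #4, Lee #4), then test (Sam #6, Lee #7) — 4 tasks in the same relative order in both, and the DP table's final entry dp[8][8] is also 4, so no common subsequence is longer.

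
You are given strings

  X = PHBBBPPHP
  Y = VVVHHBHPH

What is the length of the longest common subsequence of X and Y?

4

One common subsequence of length 4: H (X #2, Y #5); then B (X #3, Y #6); then P (X #7, Y #8); then H (X #8, Y #9), and the DP table's final entry dp[9][9] is also 4, so no common subsequence is longer.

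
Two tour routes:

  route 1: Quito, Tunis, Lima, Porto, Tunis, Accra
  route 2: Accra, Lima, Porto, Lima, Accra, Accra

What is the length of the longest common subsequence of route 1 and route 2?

One common subsequence of length 3: Lima at route 1[3]=route 2[2], then Porto at route 1[4]=route 2[3], then Accra at route 1[6]=route 2[6], and the DP table's final entry dp[6][6] is also 3, so no common subsequence is longer.

3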